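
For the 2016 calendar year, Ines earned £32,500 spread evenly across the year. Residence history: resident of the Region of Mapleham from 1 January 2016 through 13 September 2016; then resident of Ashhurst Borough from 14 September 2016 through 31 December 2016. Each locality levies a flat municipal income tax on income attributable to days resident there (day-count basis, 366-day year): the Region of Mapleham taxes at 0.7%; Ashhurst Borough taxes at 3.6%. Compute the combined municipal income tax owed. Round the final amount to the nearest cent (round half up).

The Region of Mapleham, 1 January – 13 September 2016: 257 days → £32,500 × 0.7% × 257/366 = £159.7473
Ashhurst Borough, 14 September – 31 December 2016: 109 days → £32,500 × 3.6% × 109/366 = £348.4426
Total = £508.1899

£508.19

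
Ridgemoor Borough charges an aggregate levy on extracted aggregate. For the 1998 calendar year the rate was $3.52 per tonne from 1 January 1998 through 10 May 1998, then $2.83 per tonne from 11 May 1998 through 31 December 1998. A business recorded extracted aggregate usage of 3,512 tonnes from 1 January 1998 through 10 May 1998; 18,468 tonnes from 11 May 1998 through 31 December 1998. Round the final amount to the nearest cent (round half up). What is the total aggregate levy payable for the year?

1 January – 10 May 1998: 3,512 tonnes at $3.52/tonne → $12362.24
11 May – 31 December 1998: 18,468 tonnes at $2.83/tonne → $52264.44

$64626.68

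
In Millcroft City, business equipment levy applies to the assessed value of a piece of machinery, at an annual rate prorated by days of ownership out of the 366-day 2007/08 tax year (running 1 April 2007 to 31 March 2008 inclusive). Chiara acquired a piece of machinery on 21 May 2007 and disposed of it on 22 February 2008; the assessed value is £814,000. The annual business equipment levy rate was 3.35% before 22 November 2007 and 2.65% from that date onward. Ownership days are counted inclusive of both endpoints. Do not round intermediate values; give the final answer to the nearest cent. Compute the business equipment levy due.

£19,264.67

21 May – 21 November 2007: 185 days at 3.35% → £814,000 × 3.35% × 185/366 = £13,783.5109
22 November 2007 – 22 February 2008: 93 days at 2.65% → £814,000 × 2.65% × 93/366 = £5,481.1557
Total = £19,264.6667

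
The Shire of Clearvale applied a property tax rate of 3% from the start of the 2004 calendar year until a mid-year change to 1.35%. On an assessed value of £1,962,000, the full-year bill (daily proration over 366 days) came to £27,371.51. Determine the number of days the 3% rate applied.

10 days

Let d = days at the first rate; then 366 − d days at the second rate.
£1,962,000 × [3%·d + 1.35%·(366−d)] / 366 = £27,371.51
Solving gives d = 10, so the new rate took effect on 11 Jan 2004.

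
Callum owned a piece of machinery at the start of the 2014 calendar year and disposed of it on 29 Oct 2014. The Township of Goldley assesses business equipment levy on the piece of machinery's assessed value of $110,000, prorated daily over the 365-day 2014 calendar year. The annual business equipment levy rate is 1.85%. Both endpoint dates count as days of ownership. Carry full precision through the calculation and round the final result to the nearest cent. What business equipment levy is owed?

Days held (1 Jan – 29 Oct 2014): 302 out of 365
Tax = $110,000 × 1.85% × 302/365 = $1,683.7534

$1,683.75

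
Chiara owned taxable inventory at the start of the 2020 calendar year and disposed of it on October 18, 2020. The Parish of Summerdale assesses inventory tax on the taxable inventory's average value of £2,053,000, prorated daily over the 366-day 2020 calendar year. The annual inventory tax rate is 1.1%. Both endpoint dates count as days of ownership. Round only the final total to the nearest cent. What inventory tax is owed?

£18,017.04

Days held (January 1 – October 18, 2020): 292 out of 366
Tax = £2,053,000 × 1.1% × 292/366 = £18,017.0383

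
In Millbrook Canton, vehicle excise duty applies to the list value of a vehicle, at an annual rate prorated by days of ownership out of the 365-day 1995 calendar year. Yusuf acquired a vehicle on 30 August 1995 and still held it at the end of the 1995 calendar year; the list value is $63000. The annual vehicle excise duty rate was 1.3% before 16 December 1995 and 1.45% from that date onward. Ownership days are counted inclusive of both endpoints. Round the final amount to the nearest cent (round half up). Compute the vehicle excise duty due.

$282.38

30 August – 15 December 1995: 108 days at 1.3% → $63000 × 1.3% × 108/365 = $242.3342
16 December – 31 December 1995: 16 days at 1.45% → $63000 × 1.45% × 16/365 = $40.0438
Total = $282.3781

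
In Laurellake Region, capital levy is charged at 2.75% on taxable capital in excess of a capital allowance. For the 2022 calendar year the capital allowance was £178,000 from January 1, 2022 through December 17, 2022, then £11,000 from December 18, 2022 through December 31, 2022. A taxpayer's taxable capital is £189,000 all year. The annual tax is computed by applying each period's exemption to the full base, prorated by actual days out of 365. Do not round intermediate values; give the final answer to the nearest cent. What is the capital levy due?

£478.65

January 1 – December 17, 2022: 351 days, exemption £178,000 → (£189,000 − £178,000) × 2.75% × 351/365 = £290.8973
December 18 – December 31, 2022: 14 days, exemption £11,000 → (£189,000 − £11,000) × 2.75% × 14/365 = £187.7534
Total = £478.6507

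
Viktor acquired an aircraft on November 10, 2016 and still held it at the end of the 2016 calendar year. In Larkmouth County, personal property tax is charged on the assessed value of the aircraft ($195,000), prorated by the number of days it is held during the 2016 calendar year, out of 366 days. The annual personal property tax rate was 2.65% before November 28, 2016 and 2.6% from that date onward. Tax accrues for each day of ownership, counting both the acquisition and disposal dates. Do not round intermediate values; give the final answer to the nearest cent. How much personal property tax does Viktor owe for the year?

November 10 – November 27, 2016: 18 days at 2.65% → $195,000 × 2.65% × 18/366 = $254.1393
November 28 – December 31, 2016: 34 days at 2.6% → $195,000 × 2.6% × 34/366 = $470.9836
Total = $725.1230

$725.12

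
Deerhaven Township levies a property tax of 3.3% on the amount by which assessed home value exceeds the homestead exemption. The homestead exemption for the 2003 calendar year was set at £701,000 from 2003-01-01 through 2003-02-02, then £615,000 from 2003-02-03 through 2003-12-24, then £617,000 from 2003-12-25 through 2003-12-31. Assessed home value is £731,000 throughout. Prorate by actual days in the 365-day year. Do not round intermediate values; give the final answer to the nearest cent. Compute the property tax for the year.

2003-01-01 to 2003-02-02: 33 days, exemption £701,000 → (£731,000 − £701,000) × 3.3% × 33/365 = £89.5068
2003-02-03 to 2003-12-24: 325 days, exemption £615,000 → (£731,000 − £615,000) × 3.3% × 325/365 = £3,408.4932
2003-12-25 to 2003-12-31: 7 days, exemption £617,000 → (£731,000 − £617,000) × 3.3% × 7/365 = £72.1479
Total = £3,570.1479

£3,570.15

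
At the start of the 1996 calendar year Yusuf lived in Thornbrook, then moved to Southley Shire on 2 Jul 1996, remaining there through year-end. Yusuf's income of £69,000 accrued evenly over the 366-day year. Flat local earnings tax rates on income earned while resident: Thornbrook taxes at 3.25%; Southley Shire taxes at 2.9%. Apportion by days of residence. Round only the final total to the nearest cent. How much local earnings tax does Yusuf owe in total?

£2,121.75

Thornbrook, 1 Jan – 1 Jul 1996: 183 days → £69,000 × 3.25% × 183/366 = £1,121.2500
Southley Shire, 2 Jul – 31 Dec 1996: 183 days → £69,000 × 2.9% × 183/366 = £1,000.5000
Total = £2,121.7500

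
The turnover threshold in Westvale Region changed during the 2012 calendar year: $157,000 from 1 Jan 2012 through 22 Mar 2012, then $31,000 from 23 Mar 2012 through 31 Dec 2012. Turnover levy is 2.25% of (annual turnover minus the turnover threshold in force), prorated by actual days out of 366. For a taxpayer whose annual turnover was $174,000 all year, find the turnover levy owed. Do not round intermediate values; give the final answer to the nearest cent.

$2,582.34

1 Jan – 22 Mar 2012: 82 days, exemption $157,000 → ($174,000 − $157,000) × 2.25% × 82/366 = $85.6967
23 Mar – 31 Dec 2012: 284 days, exemption $31,000 → ($174,000 − $31,000) × 2.25% × 284/366 = $2,496.6393
Total = $2,582.3361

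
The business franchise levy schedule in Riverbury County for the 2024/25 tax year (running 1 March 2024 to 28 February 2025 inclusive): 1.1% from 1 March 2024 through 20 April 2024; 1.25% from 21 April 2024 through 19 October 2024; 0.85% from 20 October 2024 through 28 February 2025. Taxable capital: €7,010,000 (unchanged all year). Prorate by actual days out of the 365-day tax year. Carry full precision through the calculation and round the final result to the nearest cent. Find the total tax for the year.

€76,015.29

1 March – 20 April 2024: 51 days at 1.1% → €7,010,000 × 1.1% × 51/365 = €10,774.2740
21 April – 19 October 2024: 182 days at 1.25% → €7,010,000 × 1.25% × 182/365 = €43,692.4658
20 October 2024 – 28 February 2025: 132 days at 0.85% → €7,010,000 × 0.85% × 132/365 = €21,548.5479
Total = €76,015.2877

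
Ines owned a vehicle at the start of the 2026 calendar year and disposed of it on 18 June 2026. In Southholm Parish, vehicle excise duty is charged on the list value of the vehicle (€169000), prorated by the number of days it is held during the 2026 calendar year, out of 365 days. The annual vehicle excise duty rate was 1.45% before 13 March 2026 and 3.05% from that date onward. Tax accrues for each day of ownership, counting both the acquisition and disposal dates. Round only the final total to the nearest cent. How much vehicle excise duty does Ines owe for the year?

1 January – 12 March 2026: 71 days at 1.45% → €169000 × 1.45% × 71/365 = €476.6726
13 March – 18 June 2026: 98 days at 3.05% → €169000 × 3.05% × 98/365 = €1383.9479
Total = €1860.6205

€1860.62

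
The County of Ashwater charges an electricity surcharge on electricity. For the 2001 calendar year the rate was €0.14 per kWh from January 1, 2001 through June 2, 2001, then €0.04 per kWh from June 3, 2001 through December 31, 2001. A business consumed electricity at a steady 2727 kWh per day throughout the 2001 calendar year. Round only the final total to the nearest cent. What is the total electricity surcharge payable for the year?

January 1 – June 2, 2001: 153 days × 2727 kWh/day = 417,231 kWh at €0.14/kWh → €58,412.34
June 3 – December 31, 2001: 212 days × 2727 kWh/day = 578,124 kWh at €0.04/kWh → €23,124.96

€81,537.30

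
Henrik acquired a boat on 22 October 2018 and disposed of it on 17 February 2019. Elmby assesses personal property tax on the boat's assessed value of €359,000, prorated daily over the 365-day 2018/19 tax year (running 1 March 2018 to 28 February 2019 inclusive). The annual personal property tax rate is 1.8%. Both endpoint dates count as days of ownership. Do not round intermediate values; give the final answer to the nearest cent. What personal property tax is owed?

Days held (22 October 2018 – 17 February 2019): 119 out of 365
Tax = €359,000 × 1.8% × 119/365 = €2,106.7890

€2,106.79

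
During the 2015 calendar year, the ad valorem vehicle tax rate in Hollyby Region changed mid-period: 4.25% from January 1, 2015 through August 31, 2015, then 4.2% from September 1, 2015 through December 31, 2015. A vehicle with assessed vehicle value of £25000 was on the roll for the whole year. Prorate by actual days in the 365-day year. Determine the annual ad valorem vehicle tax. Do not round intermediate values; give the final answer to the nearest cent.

January 1 – August 31, 2015: 243 days at 4.25% → £25000 × 4.25% × 243/365 = £707.3630
September 1 – December 31, 2015: 122 days at 4.2% → £25000 × 4.2% × 122/365 = £350.9589
Total = £1058.3219

£1058.32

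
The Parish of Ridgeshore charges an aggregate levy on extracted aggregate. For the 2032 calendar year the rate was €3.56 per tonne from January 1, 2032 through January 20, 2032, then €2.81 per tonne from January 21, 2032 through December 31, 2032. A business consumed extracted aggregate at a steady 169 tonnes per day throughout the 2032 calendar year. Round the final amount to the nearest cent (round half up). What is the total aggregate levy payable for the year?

January 1 – January 20, 2032: 20 days × 169 tonnes/day = 3,380 tonnes at €3.56/tonne → €12,032.80
January 21 – December 31, 2032: 346 days × 169 tonnes/day = 58,474 tonnes at €2.81/tonne → €164,311.94

€176,344.74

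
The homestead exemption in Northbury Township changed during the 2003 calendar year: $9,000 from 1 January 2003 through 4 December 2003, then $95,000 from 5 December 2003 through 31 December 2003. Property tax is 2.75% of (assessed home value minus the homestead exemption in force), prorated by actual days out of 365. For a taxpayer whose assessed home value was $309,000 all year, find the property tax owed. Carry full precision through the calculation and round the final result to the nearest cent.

$8,075.05

1 January – 4 December 2003: 338 days, exemption $9,000 → ($309,000 − $9,000) × 2.75% × 338/365 = $7,639.7260
5 December – 31 December 2003: 27 days, exemption $95,000 → ($309,000 − $95,000) × 2.75% × 27/365 = $435.3288
Total = $8,075.0548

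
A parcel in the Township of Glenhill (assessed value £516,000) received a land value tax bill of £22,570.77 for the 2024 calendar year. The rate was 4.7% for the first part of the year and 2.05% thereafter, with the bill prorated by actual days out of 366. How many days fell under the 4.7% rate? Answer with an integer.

321 days

Let d = days at the first rate; then 366 − d days at the second rate.
£516,000 × [4.7%·d + 2.05%·(366−d)] / 366 = £22,570.77
Solving gives d = 321, so the new rate took effect on 17 Nov 2024.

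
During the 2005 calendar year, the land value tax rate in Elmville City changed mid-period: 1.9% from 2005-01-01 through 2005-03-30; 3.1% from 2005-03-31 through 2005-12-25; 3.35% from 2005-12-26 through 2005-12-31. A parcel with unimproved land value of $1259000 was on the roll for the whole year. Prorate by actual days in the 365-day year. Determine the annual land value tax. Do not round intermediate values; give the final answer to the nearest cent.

$35396.87

2005-01-01 to 2005-03-30: 89 days at 1.9% → $1259000 × 1.9% × 89/365 = $5832.7918
2005-03-31 to 2005-12-25: 270 days at 3.1% → $1259000 × 3.1% × 270/365 = $28870.7671
2005-12-26 to 2005-12-31: 6 days at 3.35% → $1259000 × 3.35% × 6/365 = $693.3123
Total = $35396.8712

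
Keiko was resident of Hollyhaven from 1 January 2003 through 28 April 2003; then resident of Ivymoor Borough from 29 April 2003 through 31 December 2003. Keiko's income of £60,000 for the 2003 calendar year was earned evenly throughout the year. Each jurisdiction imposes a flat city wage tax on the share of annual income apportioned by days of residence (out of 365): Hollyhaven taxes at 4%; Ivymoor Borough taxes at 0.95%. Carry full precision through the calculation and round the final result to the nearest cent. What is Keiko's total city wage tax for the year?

£1,161.62

Hollyhaven, 1 January – 28 April 2003: 118 days → £60,000 × 4% × 118/365 = £775.8904
Ivymoor Borough, 29 April – 31 December 2003: 247 days → £60,000 × 0.95% × 247/365 = £385.7260
Total = £1,161.6164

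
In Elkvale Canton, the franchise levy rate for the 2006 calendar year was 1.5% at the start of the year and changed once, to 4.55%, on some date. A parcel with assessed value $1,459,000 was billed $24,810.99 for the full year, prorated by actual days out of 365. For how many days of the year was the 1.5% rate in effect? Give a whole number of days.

341 days

Let d = days at the first rate; then 365 − d days at the second rate.
$1,459,000 × [1.5%·d + 4.55%·(365−d)] / 365 = $24,810.99
Solving gives d = 341, so the new rate took effect on 8 December 2006.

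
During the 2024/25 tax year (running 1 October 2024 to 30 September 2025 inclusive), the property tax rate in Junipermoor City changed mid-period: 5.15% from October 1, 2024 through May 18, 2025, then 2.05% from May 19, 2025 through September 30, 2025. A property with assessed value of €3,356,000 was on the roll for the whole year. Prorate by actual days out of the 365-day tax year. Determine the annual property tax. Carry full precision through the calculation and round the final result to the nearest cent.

October 1, 2024 – May 18, 2025: 230 days at 5.15% → €3,356,000 × 5.15% × 230/365 = €108,909.0959
May 19 – September 30, 2025: 135 days at 2.05% → €3,356,000 × 2.05% × 135/365 = €25,445.8356
Total = €134,354.9315

€134,354.93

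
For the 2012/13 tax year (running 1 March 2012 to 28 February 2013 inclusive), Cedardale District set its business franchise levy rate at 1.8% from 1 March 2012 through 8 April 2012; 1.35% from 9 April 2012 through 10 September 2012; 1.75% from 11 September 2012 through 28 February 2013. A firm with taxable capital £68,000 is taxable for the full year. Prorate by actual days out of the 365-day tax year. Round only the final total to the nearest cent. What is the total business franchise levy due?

£1,078.13

1 March – 8 April 2012: 39 days at 1.8% → £68,000 × 1.8% × 39/365 = £130.7836
9 April – 10 September 2012: 155 days at 1.35% → £68,000 × 1.35% × 155/365 = £389.8356
11 September 2012 – 28 February 2013: 171 days at 1.75% → £68,000 × 1.75% × 171/365 = £557.5068
Total = £1,078.1260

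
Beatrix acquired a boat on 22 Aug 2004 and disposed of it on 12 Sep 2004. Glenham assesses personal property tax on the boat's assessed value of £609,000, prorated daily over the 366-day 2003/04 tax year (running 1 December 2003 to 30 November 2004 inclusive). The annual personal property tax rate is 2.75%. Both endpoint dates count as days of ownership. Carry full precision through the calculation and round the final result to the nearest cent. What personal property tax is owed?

£1,006.68

Days held (22 Aug – 12 Sep 2004): 22 out of 366
Tax = £609,000 × 2.75% × 22/366 = £1,006.6803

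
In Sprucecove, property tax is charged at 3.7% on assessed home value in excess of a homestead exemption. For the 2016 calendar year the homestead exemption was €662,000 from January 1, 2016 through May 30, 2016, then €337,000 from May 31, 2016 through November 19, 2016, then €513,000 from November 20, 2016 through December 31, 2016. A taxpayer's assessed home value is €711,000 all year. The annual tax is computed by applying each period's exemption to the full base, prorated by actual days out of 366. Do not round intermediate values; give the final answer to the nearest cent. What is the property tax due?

January 1 – May 30, 2016: 151 days, exemption €662,000 → (€711,000 − €662,000) × 3.7% × 151/366 = €747.9863
May 31 – November 19, 2016: 173 days, exemption €337,000 → (€711,000 − €337,000) × 3.7% × 173/366 = €6,540.9126
November 20 – December 31, 2016: 42 days, exemption €513,000 → (€711,000 − €513,000) × 3.7% × 42/366 = €840.6885
Total = €8,129.5874

€8,129.59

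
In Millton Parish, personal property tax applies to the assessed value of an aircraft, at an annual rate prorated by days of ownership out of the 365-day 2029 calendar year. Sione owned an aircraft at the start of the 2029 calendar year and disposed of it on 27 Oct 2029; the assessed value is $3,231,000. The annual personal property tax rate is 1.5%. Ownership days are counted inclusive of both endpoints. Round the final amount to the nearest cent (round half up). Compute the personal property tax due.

$39,834.25

Days held (1 Jan – 27 Oct 2029): 300 out of 365
Tax = $3,231,000 × 1.5% × 300/365 = $39,834.2466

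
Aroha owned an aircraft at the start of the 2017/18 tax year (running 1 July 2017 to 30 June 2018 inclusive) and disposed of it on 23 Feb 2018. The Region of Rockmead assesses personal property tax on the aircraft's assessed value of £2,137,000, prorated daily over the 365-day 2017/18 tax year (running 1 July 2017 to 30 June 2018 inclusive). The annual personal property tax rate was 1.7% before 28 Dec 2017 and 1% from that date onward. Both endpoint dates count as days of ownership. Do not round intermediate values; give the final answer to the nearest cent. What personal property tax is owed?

£21,311.45

1 Jul – 27 Dec 2017: 180 days at 1.7% → £2,137,000 × 1.7% × 180/365 = £17,915.6712
28 Dec 2017 – 23 Feb 2018: 58 days at 1% → £2,137,000 × 1% × 58/365 = £3,395.7808
Total = £21,311.4521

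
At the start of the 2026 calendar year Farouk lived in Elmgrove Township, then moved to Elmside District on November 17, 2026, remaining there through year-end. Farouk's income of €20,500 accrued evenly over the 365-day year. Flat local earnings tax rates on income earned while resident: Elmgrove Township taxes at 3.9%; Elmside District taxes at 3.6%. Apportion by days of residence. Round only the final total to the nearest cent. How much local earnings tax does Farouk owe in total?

€791.92

Elmgrove Township, January 1 – November 16, 2026: 320 days → €20,500 × 3.9% × 320/365 = €700.9315
Elmside District, November 17 – December 31, 2026: 45 days → €20,500 × 3.6% × 45/365 = €90.9863
Total = €791.9178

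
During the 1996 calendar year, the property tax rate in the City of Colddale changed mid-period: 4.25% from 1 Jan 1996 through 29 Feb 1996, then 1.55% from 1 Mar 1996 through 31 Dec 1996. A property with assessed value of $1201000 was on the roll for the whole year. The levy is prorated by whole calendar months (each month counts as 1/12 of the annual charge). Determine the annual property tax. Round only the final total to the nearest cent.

$24020.00

1 Jan – 29 Feb 1996: 2 months at 4.25% → $1201000 × 4.25% × 2/12 = $8507.0833
1 Mar – 31 Dec 1996: 10 months at 1.55% → $1201000 × 1.55% × 10/12 = $15512.9167
Total = $24020.0000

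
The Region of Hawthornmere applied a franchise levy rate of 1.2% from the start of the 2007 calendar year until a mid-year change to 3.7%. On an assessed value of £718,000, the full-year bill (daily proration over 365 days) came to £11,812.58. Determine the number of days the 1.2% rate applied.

300 days

Let d = days at the first rate; then 365 − d days at the second rate.
£718,000 × [1.2%·d + 3.7%·(365−d)] / 365 = £11,812.58
Solving gives d = 300, so the new rate took effect on October 28, 2007.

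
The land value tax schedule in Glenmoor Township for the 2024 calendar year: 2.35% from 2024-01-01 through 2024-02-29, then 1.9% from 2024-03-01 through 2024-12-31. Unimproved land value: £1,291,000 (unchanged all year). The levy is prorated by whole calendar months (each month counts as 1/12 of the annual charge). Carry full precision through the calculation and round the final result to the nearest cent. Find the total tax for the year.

£25,497.25

2024-01-01 to 2024-02-29: 2 months at 2.35% → £1,291,000 × 2.35% × 2/12 = £5,056.4167
2024-03-01 to 2024-12-31: 10 months at 1.9% → £1,291,000 × 1.9% × 10/12 = £20,440.8333
Total = £25,497.2500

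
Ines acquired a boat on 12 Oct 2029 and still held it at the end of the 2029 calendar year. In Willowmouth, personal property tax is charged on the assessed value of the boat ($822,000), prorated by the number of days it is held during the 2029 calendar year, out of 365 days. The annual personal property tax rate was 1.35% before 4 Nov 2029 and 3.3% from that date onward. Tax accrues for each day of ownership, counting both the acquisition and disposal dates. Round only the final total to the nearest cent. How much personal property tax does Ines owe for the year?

$5,009.70

12 Oct – 3 Nov 2029: 23 days at 1.35% → $822,000 × 1.35% × 23/365 = $699.2630
4 Nov – 31 Dec 2029: 58 days at 3.3% → $822,000 × 3.3% × 58/365 = $4,310.4329
Total = $5,009.6959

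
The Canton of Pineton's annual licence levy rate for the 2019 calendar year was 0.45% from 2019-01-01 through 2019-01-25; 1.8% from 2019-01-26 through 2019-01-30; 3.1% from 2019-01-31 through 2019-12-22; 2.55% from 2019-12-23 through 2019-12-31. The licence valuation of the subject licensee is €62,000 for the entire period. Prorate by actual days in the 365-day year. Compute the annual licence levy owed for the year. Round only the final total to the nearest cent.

€1,790.02

2019-01-01 to 2019-01-25: 25 days at 0.45% → €62,000 × 0.45% × 25/365 = €19.1096
2019-01-26 to 2019-01-30: 5 days at 1.8% → €62,000 × 1.8% × 5/365 = €15.2877
2019-01-31 to 2019-12-22: 326 days at 3.1% → €62,000 × 3.1% × 326/365 = €1,716.6356
2019-12-23 to 2019-12-31: 9 days at 2.55% → €62,000 × 2.55% × 9/365 = €38.9836
Total = €1,790.0164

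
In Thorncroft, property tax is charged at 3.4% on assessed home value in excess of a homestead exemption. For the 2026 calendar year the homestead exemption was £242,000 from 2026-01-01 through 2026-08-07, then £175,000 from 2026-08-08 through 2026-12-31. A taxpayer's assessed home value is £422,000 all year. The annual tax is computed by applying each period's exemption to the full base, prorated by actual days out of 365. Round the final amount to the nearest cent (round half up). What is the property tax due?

£7,031.20

2026-01-01 to 2026-08-07: 219 days, exemption £242,000 → (£422,000 − £242,000) × 3.4% × 219/365 = £3,672.0000
2026-08-08 to 2026-12-31: 146 days, exemption £175,000 → (£422,000 − £175,000) × 3.4% × 146/365 = £3,359.2000
Total = £7,031.2000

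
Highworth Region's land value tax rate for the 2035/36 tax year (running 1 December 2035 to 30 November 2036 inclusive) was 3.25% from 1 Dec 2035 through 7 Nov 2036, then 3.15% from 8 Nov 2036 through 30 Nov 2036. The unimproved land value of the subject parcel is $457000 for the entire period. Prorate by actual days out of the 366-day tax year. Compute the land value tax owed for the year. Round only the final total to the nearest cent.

1 Dec 2035 – 7 Nov 2036: 343 days at 3.25% → $457000 × 3.25% × 343/366 = $13919.1462
8 Nov – 30 Nov 2036: 23 days at 3.15% → $457000 × 3.15% × 23/366 = $904.6352
Total = $14823.7814

$14823.78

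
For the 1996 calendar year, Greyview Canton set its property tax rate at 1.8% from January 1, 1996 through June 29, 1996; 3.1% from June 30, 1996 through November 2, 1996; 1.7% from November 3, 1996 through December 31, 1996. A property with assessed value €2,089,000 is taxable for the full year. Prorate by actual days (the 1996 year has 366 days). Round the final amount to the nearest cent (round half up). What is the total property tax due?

€46,614.38

January 1 – June 29, 1996: 181 days at 1.8% → €2,089,000 × 1.8% × 181/366 = €18,595.5246
June 30 – November 2, 1996: 126 days at 3.1% → €2,089,000 × 3.1% × 126/366 = €22,294.0820
November 3 – December 31, 1996: 59 days at 1.7% → €2,089,000 × 1.7% × 59/366 = €5,724.7732
Total = €46,614.3798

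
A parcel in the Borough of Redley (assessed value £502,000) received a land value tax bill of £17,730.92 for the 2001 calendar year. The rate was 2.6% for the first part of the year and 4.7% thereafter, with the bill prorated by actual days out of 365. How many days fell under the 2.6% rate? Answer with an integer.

203 days

Let d = days at the first rate; then 365 − d days at the second rate.
£502,000 × [2.6%·d + 4.7%·(365−d)] / 365 = £17,730.92
Solving gives d = 203, so the new rate took effect on July 23, 2001.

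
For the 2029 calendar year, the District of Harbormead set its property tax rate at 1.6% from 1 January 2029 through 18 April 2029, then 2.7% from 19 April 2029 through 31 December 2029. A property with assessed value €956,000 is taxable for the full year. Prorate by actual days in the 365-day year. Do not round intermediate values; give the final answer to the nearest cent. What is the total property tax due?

€22,700.42

1 January – 18 April 2029: 108 days at 1.6% → €956,000 × 1.6% × 108/365 = €4,525.9397
19 April – 31 December 2029: 257 days at 2.7% → €956,000 × 2.7% × 257/365 = €18,174.4767
Total = €22,700.4164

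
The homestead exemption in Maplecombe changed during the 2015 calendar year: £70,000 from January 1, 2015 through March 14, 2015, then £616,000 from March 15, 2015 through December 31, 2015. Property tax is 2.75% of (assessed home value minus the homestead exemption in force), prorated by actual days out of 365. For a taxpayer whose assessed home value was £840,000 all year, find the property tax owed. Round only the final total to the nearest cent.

January 1 – March 14, 2015: 73 days, exemption £70,000 → (£840,000 − £70,000) × 2.75% × 73/365 = £4,235.0000
March 15 – December 31, 2015: 292 days, exemption £616,000 → (£840,000 − £616,000) × 2.75% × 292/365 = £4,928.0000
Total = £9,163.0000

£9,163.00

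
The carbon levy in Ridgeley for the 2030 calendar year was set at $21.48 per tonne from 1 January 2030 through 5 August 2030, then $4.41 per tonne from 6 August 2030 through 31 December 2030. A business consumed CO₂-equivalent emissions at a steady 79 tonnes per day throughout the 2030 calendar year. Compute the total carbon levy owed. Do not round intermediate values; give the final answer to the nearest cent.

$419,793.36

1 January – 5 August 2030: 217 days × 79 tonnes/day = 17,143 tonnes at $21.48/tonne → $368,231.64
6 August – 31 December 2030: 148 days × 79 tonnes/day = 11,692 tonnes at $4.41/tonne → $51,561.72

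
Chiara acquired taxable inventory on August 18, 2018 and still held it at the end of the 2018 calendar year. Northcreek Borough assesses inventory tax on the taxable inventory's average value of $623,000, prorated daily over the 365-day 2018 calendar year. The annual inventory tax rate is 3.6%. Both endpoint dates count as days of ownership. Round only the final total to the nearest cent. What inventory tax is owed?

Days held (August 18 – December 31, 2018): 136 out of 365
Tax = $623,000 × 3.6% × 136/365 = $8,356.7342

$8,356.73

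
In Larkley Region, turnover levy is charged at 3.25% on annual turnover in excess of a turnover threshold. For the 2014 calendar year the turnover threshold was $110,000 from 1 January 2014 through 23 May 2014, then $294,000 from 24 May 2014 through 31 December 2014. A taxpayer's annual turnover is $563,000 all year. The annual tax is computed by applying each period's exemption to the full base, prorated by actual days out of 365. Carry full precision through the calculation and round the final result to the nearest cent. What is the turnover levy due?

1 January – 23 May 2014: 143 days, exemption $110,000 → ($563,000 − $110,000) × 3.25% × 143/365 = $5,767.9932
24 May – 31 December 2014: 222 days, exemption $294,000 → ($563,000 − $294,000) × 3.25% × 222/365 = $5,317.3562
Total = $11,085.3493

$11,085.35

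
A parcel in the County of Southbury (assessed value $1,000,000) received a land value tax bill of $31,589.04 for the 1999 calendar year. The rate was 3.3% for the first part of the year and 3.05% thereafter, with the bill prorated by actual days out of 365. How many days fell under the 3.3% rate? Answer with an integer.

159 days

Let d = days at the first rate; then 365 − d days at the second rate.
$1,000,000 × [3.3%·d + 3.05%·(365−d)] / 365 = $31,589.04
Solving gives d = 159, so the new rate took effect on June 9, 1999.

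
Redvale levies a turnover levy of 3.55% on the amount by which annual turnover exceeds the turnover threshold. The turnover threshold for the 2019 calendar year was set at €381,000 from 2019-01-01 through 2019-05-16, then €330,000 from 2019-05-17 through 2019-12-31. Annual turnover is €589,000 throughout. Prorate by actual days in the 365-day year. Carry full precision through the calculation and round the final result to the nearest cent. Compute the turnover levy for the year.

€8,519.90

2019-01-01 to 2019-05-16: 136 days, exemption €381,000 → (€589,000 − €381,000) × 3.55% × 136/365 = €2,751.2986
2019-05-17 to 2019-12-31: 229 days, exemption €330,000 → (€589,000 − €330,000) × 3.55% × 229/365 = €5,768.6041
Total = €8,519.9027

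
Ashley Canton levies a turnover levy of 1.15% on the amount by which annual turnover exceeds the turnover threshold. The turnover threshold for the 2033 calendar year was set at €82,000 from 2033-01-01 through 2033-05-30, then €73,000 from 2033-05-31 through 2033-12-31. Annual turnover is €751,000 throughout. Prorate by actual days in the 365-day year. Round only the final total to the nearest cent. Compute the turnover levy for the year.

2033-01-01 to 2033-05-30: 150 days, exemption €82,000 → (€751,000 − €82,000) × 1.15% × 150/365 = €3,161.7123
2033-05-31 to 2033-12-31: 215 days, exemption €73,000 → (€751,000 − €73,000) × 1.15% × 215/365 = €4,592.7534
Total = €7,754.4658

€7,754.47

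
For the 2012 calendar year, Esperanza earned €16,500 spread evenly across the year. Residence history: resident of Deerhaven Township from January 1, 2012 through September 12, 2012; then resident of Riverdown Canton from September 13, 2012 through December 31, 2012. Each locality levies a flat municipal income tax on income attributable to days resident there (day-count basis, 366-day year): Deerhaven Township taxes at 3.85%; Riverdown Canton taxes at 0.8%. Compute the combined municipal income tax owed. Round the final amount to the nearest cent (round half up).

Deerhaven Township, January 1 – September 12, 2012: 256 days → €16,500 × 3.85% × 256/366 = €444.3279
Riverdown Canton, September 13 – December 31, 2012: 110 days → €16,500 × 0.8% × 110/366 = €39.6721
Total = €484.0000

€484.00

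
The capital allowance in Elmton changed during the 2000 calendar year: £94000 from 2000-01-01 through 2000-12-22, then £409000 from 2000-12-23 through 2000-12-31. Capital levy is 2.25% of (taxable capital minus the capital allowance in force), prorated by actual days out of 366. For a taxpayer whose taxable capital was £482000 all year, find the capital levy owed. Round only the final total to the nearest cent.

2000-01-01 to 2000-12-22: 357 days, exemption £94000 → (£482000 − £94000) × 2.25% × 357/366 = £8515.3279
2000-12-23 to 2000-12-31: 9 days, exemption £409000 → (£482000 − £409000) × 2.25% × 9/366 = £40.3893
Total = £8555.7172

£8555.72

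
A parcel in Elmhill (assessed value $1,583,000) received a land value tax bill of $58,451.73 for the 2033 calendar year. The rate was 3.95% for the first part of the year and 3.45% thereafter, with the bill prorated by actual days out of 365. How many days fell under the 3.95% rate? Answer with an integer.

177 days

Let d = days at the first rate; then 365 − d days at the second rate.
$1,583,000 × [3.95%·d + 3.45%·(365−d)] / 365 = $58,451.73
Solving gives d = 177, so the new rate took effect on June 27, 2033.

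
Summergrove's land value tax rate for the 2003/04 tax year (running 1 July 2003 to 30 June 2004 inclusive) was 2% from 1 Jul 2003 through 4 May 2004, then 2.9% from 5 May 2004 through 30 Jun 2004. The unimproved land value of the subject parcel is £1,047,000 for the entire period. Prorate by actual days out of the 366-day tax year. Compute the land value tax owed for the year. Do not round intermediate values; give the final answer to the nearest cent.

£22,407.52

1 Jul 2003 – 4 May 2004: 309 days at 2% → £1,047,000 × 2% × 309/366 = £17,678.8525
5 May – 30 Jun 2004: 57 days at 2.9% → £1,047,000 × 2.9% × 57/366 = £4,728.6639
Total = £22,407.5164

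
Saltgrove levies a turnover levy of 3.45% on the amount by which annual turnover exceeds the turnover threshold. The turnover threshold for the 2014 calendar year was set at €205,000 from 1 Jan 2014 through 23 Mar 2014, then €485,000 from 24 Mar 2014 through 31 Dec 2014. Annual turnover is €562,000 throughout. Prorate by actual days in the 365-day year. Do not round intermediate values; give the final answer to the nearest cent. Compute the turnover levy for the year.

1 Jan – 23 Mar 2014: 82 days, exemption €205,000 → (€562,000 − €205,000) × 3.45% × 82/365 = €2,766.9945
24 Mar – 31 Dec 2014: 283 days, exemption €485,000 → (€562,000 − €485,000) × 3.45% × 283/365 = €2,059.6973
Total = €4,826.6918

€4,826.69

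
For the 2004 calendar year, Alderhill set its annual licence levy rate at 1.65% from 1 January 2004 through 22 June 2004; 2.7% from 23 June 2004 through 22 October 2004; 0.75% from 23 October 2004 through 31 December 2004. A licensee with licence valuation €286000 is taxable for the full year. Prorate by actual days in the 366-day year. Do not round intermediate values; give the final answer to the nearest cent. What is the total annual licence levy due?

1 January – 22 June 2004: 174 days at 1.65% → €286000 × 1.65% × 174/366 = €2243.4590
23 June – 22 October 2004: 122 days at 2.7% → €286000 × 2.7% × 122/366 = €2574.0000
23 October – 31 December 2004: 70 days at 0.75% → €286000 × 0.75% × 70/366 = €410.2459
Total = €5227.7049

€5227.70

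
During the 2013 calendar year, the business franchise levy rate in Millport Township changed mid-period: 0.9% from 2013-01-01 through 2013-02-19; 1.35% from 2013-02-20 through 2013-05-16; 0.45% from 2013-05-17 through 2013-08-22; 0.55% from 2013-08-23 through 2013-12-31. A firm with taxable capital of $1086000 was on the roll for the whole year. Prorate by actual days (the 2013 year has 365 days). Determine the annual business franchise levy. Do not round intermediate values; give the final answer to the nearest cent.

2013-01-01 to 2013-02-19: 50 days at 0.9% → $1086000 × 0.9% × 50/365 = $1338.9041
2013-02-20 to 2013-05-16: 86 days at 1.35% → $1086000 × 1.35% × 86/365 = $3454.3726
2013-05-17 to 2013-08-22: 98 days at 0.45% → $1086000 × 0.45% × 98/365 = $1312.1260
2013-08-23 to 2013-12-31: 131 days at 0.55% → $1086000 × 0.55% × 131/365 = $2143.7342
Total = $8249.1370

$8249.14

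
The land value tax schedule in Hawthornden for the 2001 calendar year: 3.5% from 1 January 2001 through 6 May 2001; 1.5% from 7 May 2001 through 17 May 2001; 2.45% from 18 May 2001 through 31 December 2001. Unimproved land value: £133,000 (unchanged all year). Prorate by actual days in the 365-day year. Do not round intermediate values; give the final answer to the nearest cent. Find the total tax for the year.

1 January – 6 May 2001: 126 days at 3.5% → £133,000 × 3.5% × 126/365 = £1,606.9315
7 May – 17 May 2001: 11 days at 1.5% → £133,000 × 1.5% × 11/365 = £60.1233
18 May – 31 December 2001: 228 days at 2.45% → £133,000 × 2.45% × 228/365 = £2,035.4466
Total = £3,702.5014

£3,702.50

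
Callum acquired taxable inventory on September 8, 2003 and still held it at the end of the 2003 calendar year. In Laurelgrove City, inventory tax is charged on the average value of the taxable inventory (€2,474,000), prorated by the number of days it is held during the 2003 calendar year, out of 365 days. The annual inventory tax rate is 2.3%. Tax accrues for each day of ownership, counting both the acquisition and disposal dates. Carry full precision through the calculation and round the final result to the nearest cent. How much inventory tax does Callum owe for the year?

€17,928.03

Days held (September 8 – December 31, 2003): 115 out of 365
Tax = €2,474,000 × 2.3% × 115/365 = €17,928.0274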